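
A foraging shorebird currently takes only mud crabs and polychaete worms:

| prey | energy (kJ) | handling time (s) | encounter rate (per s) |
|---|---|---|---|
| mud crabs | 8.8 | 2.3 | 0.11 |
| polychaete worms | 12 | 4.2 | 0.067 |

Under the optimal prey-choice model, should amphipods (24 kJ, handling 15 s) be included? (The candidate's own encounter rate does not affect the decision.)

Yes

Current rate: (0.11×8.8 + 0.067×12)/(1 + 0.11×2.3 + 0.067×4.2) = 1.155 kJ/s.
Profitability of amphipods: 24/15 = 1.6 kJ/s.
Since 1.6 > R, including amphipods increases the long-run rate.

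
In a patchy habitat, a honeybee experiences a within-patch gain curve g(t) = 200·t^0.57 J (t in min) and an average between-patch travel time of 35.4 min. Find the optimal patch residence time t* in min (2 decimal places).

46.93 min

Maximise g(t)/(T+t): set derivative to zero → g'(t)(T+t) = g(t).
g'(t) = 0.57·200·t^-0.43. Setting 0.57·200·t^-0.43 = 200·t^0.57/(35.4+t) gives 0.57(35.4+t) = t, so 0.43·t = 0.57×35.4.
t* = 0.57×35.4/0.43 = 46.93 min.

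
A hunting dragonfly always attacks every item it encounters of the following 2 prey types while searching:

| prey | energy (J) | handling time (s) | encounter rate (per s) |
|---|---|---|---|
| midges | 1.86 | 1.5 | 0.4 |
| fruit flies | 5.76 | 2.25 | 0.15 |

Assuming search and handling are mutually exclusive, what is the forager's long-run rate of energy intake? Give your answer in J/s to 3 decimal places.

R = Σλ_iE_i / (1 + Σλ_ih_i)
Numerator: 0.4×1.86 + 0.15×5.76 = 1.608
Denominator: 1 + 0.4×1.5 + 0.15×2.25 = 1.938
R = 1.608/1.938 = 0.8299 J/s

0.830 J/s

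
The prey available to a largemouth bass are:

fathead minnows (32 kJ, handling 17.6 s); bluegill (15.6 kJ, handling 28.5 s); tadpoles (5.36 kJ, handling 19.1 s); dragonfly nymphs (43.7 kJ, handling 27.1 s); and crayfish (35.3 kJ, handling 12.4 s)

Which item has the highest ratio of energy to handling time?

In descending order of E/h:
crayfish: 35.3/12.4 = 2.85 kJ/s
fathead minnows: 32/17.6 = 1.82 kJ/s
dragonfly nymphs: 43.7/27.1 = 1.61 kJ/s
bluegill: 15.6/28.5 = 0.547 kJ/s
tadpoles: 5.36/19.1 = 0.281 kJ/s

crayfish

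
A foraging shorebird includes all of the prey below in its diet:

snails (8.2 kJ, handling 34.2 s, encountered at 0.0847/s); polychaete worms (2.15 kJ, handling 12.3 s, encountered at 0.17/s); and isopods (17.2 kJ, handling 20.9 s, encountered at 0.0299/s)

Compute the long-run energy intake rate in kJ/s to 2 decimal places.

0.24 kJ/s

R = (0.0847×8.2 + 0.17×2.15 + 0.0299×17.2) / (1 + 0.0847×34.2 + 0.17×12.3 + 0.0299×20.9) = 1.574/6.613 = 0.2381 kJ/s.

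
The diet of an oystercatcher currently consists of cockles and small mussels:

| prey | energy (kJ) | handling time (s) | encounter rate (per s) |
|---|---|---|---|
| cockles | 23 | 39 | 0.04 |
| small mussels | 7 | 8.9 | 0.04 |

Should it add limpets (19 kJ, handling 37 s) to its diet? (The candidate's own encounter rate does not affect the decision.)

Current rate: (0.04×23 + 0.04×7)/(1 + 0.04×39 + 0.04×8.9) = 0.4115 kJ/s.
Profitability of limpets: 19/37 = 0.5135 kJ/s.
Since 0.5135 > R, including limpets increases the long-run rate.

Yes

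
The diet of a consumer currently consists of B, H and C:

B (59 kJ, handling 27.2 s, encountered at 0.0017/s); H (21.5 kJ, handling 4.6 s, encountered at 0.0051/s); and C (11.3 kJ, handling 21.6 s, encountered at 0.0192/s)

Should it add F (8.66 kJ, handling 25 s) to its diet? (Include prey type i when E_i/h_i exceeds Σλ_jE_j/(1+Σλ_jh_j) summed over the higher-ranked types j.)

Intake rate on the current diet: R = (0.0017×59 + 0.0051×21.5 + 0.0192×11.3) / (1 + 0.0017×27.2 + 0.0051×4.6 + 0.0192×21.6) = 0.4269/1.484 = 0.2876 kJ/s.
F: E/h = 8.66/25 = 0.3464 kJ/s.
Since 0.3464 > R, including F increases the long-run rate.

Yes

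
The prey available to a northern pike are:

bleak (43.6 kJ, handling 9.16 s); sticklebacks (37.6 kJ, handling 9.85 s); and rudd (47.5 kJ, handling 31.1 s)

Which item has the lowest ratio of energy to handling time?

In descending order of E/h:
bleak: 43.6/9.16 = 4.76 kJ/s
sticklebacks: 37.6/9.85 = 3.82 kJ/s
rudd: 47.5/31.1 = 1.53 kJ/s

rudd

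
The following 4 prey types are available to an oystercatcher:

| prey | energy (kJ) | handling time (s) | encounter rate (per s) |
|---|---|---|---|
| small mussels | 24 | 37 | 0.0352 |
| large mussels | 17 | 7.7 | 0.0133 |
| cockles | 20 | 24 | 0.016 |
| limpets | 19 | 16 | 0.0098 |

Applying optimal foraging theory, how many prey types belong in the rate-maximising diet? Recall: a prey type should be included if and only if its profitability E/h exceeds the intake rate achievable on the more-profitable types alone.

Profitabilities (E/h, kJ/s): large mussels 2.21, limpets 1.19, cockles 0.833, small mussels 0.649. Add prey in this order while the next type's profitability exceeds the intake rate on those already taken.
Rate on top 1: 0.2051. limpets: 1.19 > 0.2051 → include.
Rate on top 2: 0.3274. cockles: 0.833 > 0.3274 → include.
Rate on top 3: 0.4457. small mussels: 0.649 > 0.4457 → include.
Optimal diet: large mussels, limpets, cockles, small mussels — 4 of 4 types.

4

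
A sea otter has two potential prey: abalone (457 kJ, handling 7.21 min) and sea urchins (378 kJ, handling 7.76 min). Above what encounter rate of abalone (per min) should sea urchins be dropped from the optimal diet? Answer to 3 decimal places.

0.460 per min

At the threshold, the rate on abalone alone equals the profitability of sea urchins: λ·457/(1 + λ·7.21) = 378/7.76 = 48.71.
Rearranging, λ(457 − 48.71×7.21) = 48.71, so λ = 48.71/105.8 = 0.4604 per min.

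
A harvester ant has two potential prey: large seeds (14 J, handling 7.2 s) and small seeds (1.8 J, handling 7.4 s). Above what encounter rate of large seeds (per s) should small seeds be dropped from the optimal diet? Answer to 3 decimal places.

At the threshold, the rate on large seeds alone equals the profitability of small seeds: λ·14/(1 + λ·7.2) = 1.8/7.4 = 0.2432.
Rearranging, λ(14 − 0.2432×7.2) = 0.2432, so λ = 0.2432/12.25 = 0.01986 per s.

0.020 per s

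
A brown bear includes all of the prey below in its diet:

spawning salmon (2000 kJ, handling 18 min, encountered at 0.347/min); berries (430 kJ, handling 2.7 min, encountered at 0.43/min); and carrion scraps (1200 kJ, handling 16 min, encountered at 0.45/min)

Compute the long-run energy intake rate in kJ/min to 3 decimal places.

90.914 kJ/min

R = (0.347×2000 + 0.43×430 + 0.45×1200) / (1 + 0.347×18 + 0.43×2.7 + 0.45×16) = 1419/15.61 = 90.91 kJ/min.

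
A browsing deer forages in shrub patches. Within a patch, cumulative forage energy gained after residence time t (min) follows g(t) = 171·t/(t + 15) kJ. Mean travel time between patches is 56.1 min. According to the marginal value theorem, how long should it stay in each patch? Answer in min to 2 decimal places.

29.01 min

Maximise g(t)/(T+t): set derivative to zero → g'(t)(T+t) = g(t).
g'(t) = 171·15/(t + 15)². Setting 171·15/(t+15)² = 171t/[(t+15)(56.1+t)] gives 15(56.1+t) = t(t+15), so t² = 15×56.1 = 841.5.
t* = √841.5 = 29.01 min.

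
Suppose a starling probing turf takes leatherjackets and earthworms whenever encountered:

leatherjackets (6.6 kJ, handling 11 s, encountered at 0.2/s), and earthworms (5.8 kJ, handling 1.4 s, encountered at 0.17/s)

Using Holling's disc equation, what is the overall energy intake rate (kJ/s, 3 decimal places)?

R = Σλ_iE_i / (1 + Σλ_ih_i)
Numerator: 0.2×6.6 + 0.17×5.8 = 2.306
Denominator: 1 + 0.2×11 + 0.17×1.4 = 3.438
R = 2.306/3.438 = 0.6707 kJ/s

0.671 kJ/s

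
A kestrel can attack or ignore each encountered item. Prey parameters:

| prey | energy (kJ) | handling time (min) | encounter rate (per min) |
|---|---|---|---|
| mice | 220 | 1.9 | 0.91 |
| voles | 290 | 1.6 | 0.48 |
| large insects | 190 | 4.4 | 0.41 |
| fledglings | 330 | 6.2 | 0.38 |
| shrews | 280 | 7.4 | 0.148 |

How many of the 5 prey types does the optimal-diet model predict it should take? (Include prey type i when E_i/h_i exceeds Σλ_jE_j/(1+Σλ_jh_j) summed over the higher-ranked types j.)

2

Profitabilities (E/h, kJ/min): voles 181, mice 116, fledglings 53.2, large insects 43.2, shrews 37.8. Add prey in this order while the next type's profitability exceeds the intake rate on those already taken.
Rate on top 1: 78.73. mice: 116 > 78.73 → include.
Rate on top 2: 97.05. fledglings: 53.2 < 97.05 → exclude; stop.
Optimal diet: voles, mice — 2 of 5 types.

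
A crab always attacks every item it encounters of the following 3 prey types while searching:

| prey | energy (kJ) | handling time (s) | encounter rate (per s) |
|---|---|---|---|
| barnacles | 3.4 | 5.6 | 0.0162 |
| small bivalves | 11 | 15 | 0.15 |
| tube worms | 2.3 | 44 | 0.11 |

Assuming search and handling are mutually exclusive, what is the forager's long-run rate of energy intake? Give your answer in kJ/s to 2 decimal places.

Energy encountered per unit search time: 0.0162×3.4 + 0.15×11 + 0.11×2.3 = 1.958 kJ/s.
Handling time per unit search time: 0.0162×5.6 + 0.15×15 + 0.11×44 = 7.181.
Rate = 1.958/(1 + 7.181) = 0.2394 kJ/s.

0.24 kJ/s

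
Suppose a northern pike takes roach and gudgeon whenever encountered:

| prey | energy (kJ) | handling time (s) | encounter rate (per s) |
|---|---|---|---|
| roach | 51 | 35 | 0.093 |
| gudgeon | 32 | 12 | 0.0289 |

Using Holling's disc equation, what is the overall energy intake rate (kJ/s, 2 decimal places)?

R = Σλ_iE_i / (1 + Σλ_ih_i)
Numerator: 0.093×51 + 0.0289×32 = 5.668
Denominator: 1 + 0.093×35 + 0.0289×12 = 4.602
R = 5.668/4.602 = 1.232 kJ/s

1.23 kJ/s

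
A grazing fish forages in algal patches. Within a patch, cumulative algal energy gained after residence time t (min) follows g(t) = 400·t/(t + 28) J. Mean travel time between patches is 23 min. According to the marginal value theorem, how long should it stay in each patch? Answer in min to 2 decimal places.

25.38 min

Optimal t* satisfies g'(t*) = g(t*)/(T + t*).
g'(t) = 400·28/(t + 28)². Setting 400·28/(t+28)² = 400t/[(t+28)(23+t)] gives 28(23+t) = t(t+28), so t² = 28×23 = 644.
t* = √644 = 25.38 min.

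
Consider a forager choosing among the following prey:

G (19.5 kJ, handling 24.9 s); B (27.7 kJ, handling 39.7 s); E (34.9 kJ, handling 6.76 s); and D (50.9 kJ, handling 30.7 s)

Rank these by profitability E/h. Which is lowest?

In descending order of E/h:
E: 34.9/6.76 = 5.16 kJ/s
D: 50.9/30.7 = 1.66 kJ/s
G: 19.5/24.9 = 0.783 kJ/s
B: 27.7/39.7 = 0.698 kJ/s

B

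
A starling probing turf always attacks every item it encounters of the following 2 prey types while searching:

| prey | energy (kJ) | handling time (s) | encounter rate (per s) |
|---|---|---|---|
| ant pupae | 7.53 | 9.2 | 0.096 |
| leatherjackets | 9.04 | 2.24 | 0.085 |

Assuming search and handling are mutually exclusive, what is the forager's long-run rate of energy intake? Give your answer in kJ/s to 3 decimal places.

Energy encountered per unit search time: 0.096×7.53 + 0.085×9.04 = 1.491 kJ/s.
Handling time per unit search time: 0.096×9.2 + 0.085×2.24 = 1.074.
Rate = 1.491/(1 + 1.074) = 0.7192 kJ/s.

0.719 kJ/s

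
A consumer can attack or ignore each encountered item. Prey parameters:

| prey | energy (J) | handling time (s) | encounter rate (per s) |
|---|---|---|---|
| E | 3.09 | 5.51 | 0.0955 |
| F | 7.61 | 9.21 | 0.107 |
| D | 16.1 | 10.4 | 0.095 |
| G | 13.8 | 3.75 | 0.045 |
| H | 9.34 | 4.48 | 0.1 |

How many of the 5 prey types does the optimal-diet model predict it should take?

3

Rank by E/h (J/s): G 3.68, H 2.08, D 1.55, F 0.826, E 0.561. Include each in turn until the next type's E/h falls below the running intake rate.
Rate on top 1: 0.5313. H: 2.08 > 0.5313 → include.
Rate on top 2: 0.9618. D: 1.55 > 0.9618 → include.
Rate on top 3: 1.184. F: 0.826 < 1.184 → exclude; stop.
Optimal diet: G, H, D — 3 of 5 types.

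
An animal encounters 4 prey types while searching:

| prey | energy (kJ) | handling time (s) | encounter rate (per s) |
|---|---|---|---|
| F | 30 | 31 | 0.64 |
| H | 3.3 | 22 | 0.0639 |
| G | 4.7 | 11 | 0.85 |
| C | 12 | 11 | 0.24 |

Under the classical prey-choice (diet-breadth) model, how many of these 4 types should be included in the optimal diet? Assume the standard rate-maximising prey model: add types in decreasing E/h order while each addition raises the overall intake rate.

E/h in descending order: C 1.09, F 0.968, G 0.427, H 0.15 kJ/s. The optimal diet is the largest prefix of this list for which every included type satisfies E_i/h_i > R on the types above it.
Rate on top 1: 0.7912. F: 0.968 > 0.7912 → include.
Rate on top 2: 0.9404. G: 0.427 < 0.9404 → exclude; stop.
Optimal diet: C, F — 2 of 4 types.

2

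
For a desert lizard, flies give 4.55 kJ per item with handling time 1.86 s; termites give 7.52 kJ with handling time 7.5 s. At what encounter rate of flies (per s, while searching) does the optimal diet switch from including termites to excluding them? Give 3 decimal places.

At the threshold, the rate on flies alone equals the profitability of termites: λ·4.55/(1 + λ·1.86) = 7.52/7.5 = 1.003.
Rearranging, λ(4.55 − 1.003×1.86) = 1.003, so λ = 1.003/2.685 = 0.3734 per s.

0.373 per s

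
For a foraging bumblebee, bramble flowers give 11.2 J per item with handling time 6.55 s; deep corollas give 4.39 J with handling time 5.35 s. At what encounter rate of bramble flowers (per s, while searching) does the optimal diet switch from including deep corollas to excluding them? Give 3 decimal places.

0.141 per s

At the threshold, the rate on bramble flowers alone equals the profitability of deep corollas: λ·11.2/(1 + λ·6.55) = 4.39/5.35 = 0.8206.
Rearranging, λ(11.2 − 0.8206×6.55) = 0.8206, so λ = 0.8206/5.825 = 0.1409 per s.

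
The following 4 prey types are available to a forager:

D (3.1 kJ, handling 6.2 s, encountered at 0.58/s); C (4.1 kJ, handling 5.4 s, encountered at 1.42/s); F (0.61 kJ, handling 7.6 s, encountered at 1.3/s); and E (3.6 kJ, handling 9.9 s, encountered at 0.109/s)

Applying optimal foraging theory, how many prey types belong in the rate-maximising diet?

E/h in descending order: C 0.759, D 0.5, E 0.364, F 0.0803 kJ/s. The optimal diet is the largest prefix of this list for which every included type satisfies E_i/h_i > R on the types above it.
Rate on top 1: 0.6717. D: 0.5 < 0.6717 → exclude; stop.
Optimal diet: C — 1 of 4 types.

1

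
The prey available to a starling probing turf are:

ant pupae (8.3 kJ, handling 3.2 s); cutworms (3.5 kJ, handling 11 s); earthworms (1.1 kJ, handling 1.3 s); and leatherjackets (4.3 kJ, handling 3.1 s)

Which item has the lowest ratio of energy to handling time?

Profitability E/h (kJ/s): ant pupae = 8.3/3.2 = 2.59, cutworms = 3.5/11 = 0.318, earthworms = 1.1/1.3 = 0.846, leatherjackets = 4.3/3.1 = 1.39.
Ranked: ant pupae > leatherjackets > earthworms > cutworms.

cutworms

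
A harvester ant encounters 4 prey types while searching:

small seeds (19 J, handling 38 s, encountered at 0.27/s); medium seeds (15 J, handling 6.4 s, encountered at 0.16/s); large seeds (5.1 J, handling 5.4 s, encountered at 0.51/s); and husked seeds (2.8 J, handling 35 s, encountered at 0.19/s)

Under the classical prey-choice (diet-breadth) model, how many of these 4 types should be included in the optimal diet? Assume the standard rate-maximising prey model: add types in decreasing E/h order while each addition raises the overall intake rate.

Rank by E/h (J/s): medium seeds 2.34, large seeds 0.944, small seeds 0.5, husked seeds 0.08. Include each in turn until the next type's E/h falls below the running intake rate.
Rate on top 1: 1.186. large seeds: 0.944 < 1.186 → exclude; stop.
Optimal diet: medium seeds — 1 of 4 types.

1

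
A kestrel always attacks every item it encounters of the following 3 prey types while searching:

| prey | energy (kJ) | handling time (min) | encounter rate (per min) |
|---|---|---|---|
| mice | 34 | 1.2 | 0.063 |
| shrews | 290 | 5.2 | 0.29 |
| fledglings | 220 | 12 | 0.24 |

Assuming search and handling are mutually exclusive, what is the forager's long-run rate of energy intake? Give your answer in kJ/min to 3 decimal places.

25.449 kJ/min

Energy encountered per unit search time: 0.063×34 + 0.29×290 + 0.24×220 = 139 kJ/min.
Handling time per unit search time: 0.063×1.2 + 0.29×5.2 + 0.24×12 = 4.464.
Rate = 139/(1 + 4.464) = 25.45 kJ/min.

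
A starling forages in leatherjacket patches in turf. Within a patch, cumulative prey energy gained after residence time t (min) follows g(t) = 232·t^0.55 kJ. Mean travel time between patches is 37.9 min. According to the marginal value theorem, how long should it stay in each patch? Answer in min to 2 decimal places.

Optimal t* satisfies g'(t*) = g(t*)/(T + t*).
g'(t) = 0.55·232·t^-0.45. Setting 0.55·232·t^-0.45 = 232·t^0.55/(37.9+t) gives 0.55(37.9+t) = t, so 0.45·t = 0.55×37.9.
t* = 0.55×37.9/0.45 = 46.32 min.

46.32 min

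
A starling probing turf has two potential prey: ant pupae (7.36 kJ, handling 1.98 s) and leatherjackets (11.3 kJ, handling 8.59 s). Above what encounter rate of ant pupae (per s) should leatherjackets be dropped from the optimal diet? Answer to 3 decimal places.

0.277 per s

At the threshold, the rate on ant pupae alone equals the profitability of leatherjackets: λ·7.36/(1 + λ·1.98) = 11.3/8.59 = 1.315.
Rearranging, λ(7.36 − 1.315×1.98) = 1.315, so λ = 1.315/4.755 = 0.2766 per s.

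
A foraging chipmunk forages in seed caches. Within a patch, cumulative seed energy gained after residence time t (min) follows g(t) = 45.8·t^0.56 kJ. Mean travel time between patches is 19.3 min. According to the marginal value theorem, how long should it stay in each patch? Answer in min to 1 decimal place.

By the marginal value theorem, leave when the instantaneous gain rate g'(t) equals the habitat-wide average g(t)/(T + t).
g'(t) = 0.56·45.8·t^-0.44. Setting 0.56·45.8·t^-0.44 = 45.8·t^0.56/(19.3+t) gives 0.56(19.3+t) = t, so 0.44·t = 0.56×19.3.
t* = 0.56×19.3/0.44 = 24.56 min.

24.6 min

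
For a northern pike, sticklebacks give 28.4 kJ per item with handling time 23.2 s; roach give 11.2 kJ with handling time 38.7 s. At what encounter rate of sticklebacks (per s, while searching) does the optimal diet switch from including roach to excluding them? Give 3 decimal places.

0.013 per s

The zero-one rule: include roach iff E₂/h₂ > λE₁/(1+λh₁). Equality gives the switch point.
λE₁h₂ = E₂ + λE₂h₁ ⇒ λ = E₂/(E₁h₂ − E₂h₁) = 11.2/(1099 − 259.8) = 0.01335 per s.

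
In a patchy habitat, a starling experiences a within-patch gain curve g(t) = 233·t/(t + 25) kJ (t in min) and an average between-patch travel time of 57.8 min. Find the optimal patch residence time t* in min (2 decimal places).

38.01 min

By the marginal value theorem, leave when the instantaneous gain rate g'(t) equals the habitat-wide average g(t)/(T + t).
g'(t) = 233·25/(t + 25)². Setting 233·25/(t+25)² = 233t/[(t+25)(57.8+t)] gives 25(57.8+t) = t(t+25), so t² = 25×57.8 = 1445.
t* = √1445 = 38.01 min.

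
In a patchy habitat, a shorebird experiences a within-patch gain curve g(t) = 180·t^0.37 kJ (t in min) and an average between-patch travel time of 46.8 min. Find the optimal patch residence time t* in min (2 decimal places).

27.49 min

By the marginal value theorem, leave when the instantaneous gain rate g'(t) equals the habitat-wide average g(t)/(T + t).
g'(t) = 0.37·180·t^-0.63. Setting 0.37·180·t^-0.63 = 180·t^0.37/(46.8+t) gives 0.37(46.8+t) = t, so 0.63·t = 0.37×46.8.
t* = 0.37×46.8/0.63 = 27.49 min.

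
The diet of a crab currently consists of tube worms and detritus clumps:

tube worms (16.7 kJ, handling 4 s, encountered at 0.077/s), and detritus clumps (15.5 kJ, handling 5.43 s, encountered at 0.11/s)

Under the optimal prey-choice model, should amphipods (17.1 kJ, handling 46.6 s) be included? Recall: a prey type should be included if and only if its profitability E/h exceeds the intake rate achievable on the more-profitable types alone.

No

Current rate: (0.077×16.7 + 0.11×15.5)/(1 + 0.077×4 + 0.11×5.43) = 1.57 kJ/s.
Profitability of amphipods: 17.1/46.6 = 0.367 kJ/s.
0.367 < 1.57, so adding amphipods would lower the average — exclude it.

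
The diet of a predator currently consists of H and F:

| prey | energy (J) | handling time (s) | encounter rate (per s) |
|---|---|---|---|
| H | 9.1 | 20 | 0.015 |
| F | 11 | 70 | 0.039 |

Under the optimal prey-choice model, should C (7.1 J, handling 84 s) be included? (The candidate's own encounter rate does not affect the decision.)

No

Current rate: (0.015×9.1 + 0.039×11)/(1 + 0.015×20 + 0.039×70) = 0.1403 J/s.
C: E/h = 7.1/84 = 0.08452 J/s.
Since 0.08452 < R, time spent handling C is better spent searching.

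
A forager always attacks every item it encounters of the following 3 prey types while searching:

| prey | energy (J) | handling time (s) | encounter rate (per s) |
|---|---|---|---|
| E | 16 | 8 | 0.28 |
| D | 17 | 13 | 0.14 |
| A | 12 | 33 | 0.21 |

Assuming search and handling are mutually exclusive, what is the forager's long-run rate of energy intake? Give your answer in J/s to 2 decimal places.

Energy encountered per unit search time: 0.28×16 + 0.14×17 + 0.21×12 = 9.38 J/s.
Handling time per unit search time: 0.28×8 + 0.14×13 + 0.21×33 = 10.99.
Rate = 9.38/(1 + 10.99) = 0.7823 J/s.

0.78 J/s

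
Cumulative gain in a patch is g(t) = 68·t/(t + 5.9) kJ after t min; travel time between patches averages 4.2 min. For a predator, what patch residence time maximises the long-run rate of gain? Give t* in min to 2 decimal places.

4.98 min

Optimal t* satisfies g'(t*) = g(t*)/(T + t*).
g'(t) = 68·5.9/(t + 5.9)². Setting 68·5.9/(t+5.9)² = 68t/[(t+5.9)(4.2+t)] gives 5.9(4.2+t) = t(t+5.9), so t² = 5.9×4.2 = 24.78.
t* = √24.78 = 4.978 min.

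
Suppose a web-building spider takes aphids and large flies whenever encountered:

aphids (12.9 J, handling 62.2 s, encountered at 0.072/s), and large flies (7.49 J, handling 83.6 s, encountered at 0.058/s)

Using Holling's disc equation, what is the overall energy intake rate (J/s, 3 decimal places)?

0.132 J/s

R = (0.072×12.9 + 0.058×7.49) / (1 + 0.072×62.2 + 0.058×83.6) = 1.363/10.33 = 0.132 J/s.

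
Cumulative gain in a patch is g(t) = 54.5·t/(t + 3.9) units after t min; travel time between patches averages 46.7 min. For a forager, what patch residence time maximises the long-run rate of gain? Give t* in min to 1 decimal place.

13.5 min

Maximise g(t)/(T+t): set derivative to zero → g'(t)(T+t) = g(t).
g'(t) = 54.5·3.9/(t + 3.9)². Setting 54.5·3.9/(t+3.9)² = 54.5t/[(t+3.9)(46.7+t)] gives 3.9(46.7+t) = t(t+3.9), so t² = 3.9×46.7 = 182.1.
t* = √182.1 = 13.5 min.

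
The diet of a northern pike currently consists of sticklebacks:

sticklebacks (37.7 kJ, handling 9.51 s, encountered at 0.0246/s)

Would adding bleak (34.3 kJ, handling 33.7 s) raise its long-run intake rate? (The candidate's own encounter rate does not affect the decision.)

Yes

On sticklebacks alone, R = ΣλE/(1+Σλh) = 0.9274/1.234 = 0.7516 kJ/s.
Profitability of bleak: 34.3/33.7 = 1.018 kJ/s.
1.018 > 0.7516, so adding bleak raises the average — include it.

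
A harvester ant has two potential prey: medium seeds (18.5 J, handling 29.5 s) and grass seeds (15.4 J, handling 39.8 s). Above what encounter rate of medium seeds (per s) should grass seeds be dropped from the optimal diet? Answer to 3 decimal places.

0.055 per s

The zero-one rule: include grass seeds iff E₂/h₂ > λE₁/(1+λh₁). Equality gives the switch point.
λE₁h₂ = E₂ + λE₂h₁ ⇒ λ = E₂/(E₁h₂ − E₂h₁) = 15.4/(736.3 − 454.3) = 0.05461 per s.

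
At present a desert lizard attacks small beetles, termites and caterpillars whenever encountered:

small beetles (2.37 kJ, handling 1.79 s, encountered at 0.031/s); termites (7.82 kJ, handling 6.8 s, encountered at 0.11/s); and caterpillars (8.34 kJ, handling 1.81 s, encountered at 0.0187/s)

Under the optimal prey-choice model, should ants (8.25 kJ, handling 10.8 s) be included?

Yes

On small beetles, termites and caterpillars alone, R = ΣλE/(1+Σλh) = 1.09/1.837 = 0.593 kJ/s.
ants: E/h = 8.25/10.8 = 0.7639 kJ/s.
0.7639 > 0.593, so adding ants raises the average — include it.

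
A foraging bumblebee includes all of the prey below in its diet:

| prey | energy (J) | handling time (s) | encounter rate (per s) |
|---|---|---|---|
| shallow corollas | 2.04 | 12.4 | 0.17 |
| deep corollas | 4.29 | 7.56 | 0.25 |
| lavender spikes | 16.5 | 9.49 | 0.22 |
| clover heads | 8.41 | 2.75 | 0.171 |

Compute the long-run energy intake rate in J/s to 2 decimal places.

0.86 J/s

R = Σλ_iE_i / (1 + Σλ_ih_i)
Numerator: 0.17×2.04 + 0.25×4.29 + 0.22×16.5 + 0.171×8.41 = 6.487
Denominator: 1 + 0.17×12.4 + 0.25×7.56 + 0.22×9.49 + 0.171×2.75 = 7.556
R = 6.487/7.556 = 0.8586 J/s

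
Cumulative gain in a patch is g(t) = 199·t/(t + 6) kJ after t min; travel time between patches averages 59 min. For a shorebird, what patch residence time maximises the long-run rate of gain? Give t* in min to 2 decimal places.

18.81 min

Optimal t* satisfies g'(t*) = g(t*)/(T + t*).
g'(t) = 199·6/(t + 6)². Setting 199·6/(t+6)² = 199t/[(t+6)(59+t)] gives 6(59+t) = t(t+6), so t² = 6×59 = 354.
t* = √354 = 18.81 min.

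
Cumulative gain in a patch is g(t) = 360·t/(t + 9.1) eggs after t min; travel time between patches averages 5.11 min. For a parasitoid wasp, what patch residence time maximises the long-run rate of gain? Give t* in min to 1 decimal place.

6.8 min

Optimal t* satisfies g'(t*) = g(t*)/(T + t*).
g'(t) = 360·9.1/(t + 9.1)². Setting 360·9.1/(t+9.1)² = 360t/[(t+9.1)(5.11+t)] gives 9.1(5.11+t) = t(t+9.1), so t² = 9.1×5.11 = 46.5.
t* = √46.5 = 6.819 min.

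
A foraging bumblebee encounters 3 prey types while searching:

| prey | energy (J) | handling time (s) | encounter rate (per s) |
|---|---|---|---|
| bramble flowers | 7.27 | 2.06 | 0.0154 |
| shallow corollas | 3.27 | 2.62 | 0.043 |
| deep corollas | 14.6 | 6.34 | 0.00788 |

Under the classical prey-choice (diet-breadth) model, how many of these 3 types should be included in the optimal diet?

Profitabilities (E/h, J/s): bramble flowers 3.53, deep corollas 2.3, shallow corollas 1.25. Add prey in this order while the next type's profitability exceeds the intake rate on those already taken.
Rate on top 1: 0.1085. deep corollas: 2.3 > 0.1085 → include.
Rate on top 2: 0.2099. shallow corollas: 1.25 > 0.2099 → include.
Optimal diet: bramble flowers, deep corollas, shallow corollas — 3 of 3 types.

3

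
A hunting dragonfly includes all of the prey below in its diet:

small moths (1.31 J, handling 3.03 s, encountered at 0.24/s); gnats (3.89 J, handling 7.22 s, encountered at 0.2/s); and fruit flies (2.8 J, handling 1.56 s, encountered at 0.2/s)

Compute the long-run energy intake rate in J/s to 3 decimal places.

R = Σλ_iE_i / (1 + Σλ_ih_i)
Numerator: 0.24×1.31 + 0.2×3.89 + 0.2×2.8 = 1.652
Denominator: 1 + 0.24×3.03 + 0.2×7.22 + 0.2×1.56 = 3.483
R = 1.652/3.483 = 0.4744 J/s

0.474 J/s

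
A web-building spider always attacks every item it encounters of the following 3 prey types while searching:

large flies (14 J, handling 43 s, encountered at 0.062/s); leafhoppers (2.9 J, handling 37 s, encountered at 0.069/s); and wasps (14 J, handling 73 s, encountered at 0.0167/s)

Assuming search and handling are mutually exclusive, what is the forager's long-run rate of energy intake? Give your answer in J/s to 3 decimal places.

R = Σλ_iE_i / (1 + Σλ_ih_i)
Numerator: 0.062×14 + 0.069×2.9 + 0.0167×14 = 1.302
Denominator: 1 + 0.062×43 + 0.069×37 + 0.0167×73 = 7.438
R = 1.302/7.438 = 0.175 J/s

0.175 J/s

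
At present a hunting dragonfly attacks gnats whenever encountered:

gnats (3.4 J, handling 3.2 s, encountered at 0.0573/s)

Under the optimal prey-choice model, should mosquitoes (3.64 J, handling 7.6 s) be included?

Current rate: (0.0573×3.4)/(1 + 0.0573×3.2) = 0.1646 J/s.
Profitability of mosquitoes: 3.64/7.6 = 0.4789 J/s.
Since 0.4789 > R, including mosquitoes increases the long-run rate.

Yes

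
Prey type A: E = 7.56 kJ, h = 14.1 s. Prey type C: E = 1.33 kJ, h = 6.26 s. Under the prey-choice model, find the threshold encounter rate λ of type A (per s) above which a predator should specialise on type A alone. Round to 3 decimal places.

Drop type C once their profitability E₂/h₂ falls below the rate achievable on type A alone: E₂/h₂ = λE₁/(1 + λh₁).
Solve for λ: λE₁h₂ = E₂(1 + λh₁) → λ(E₁h₂ − E₂h₁) = E₂ → λ = E₂/(E₁h₂ − E₂h₁).
λ = 1.33/(7.56×6.26 − 1.33×14.1) = 1.33/28.57 = 0.04655 per s.

0.047 per s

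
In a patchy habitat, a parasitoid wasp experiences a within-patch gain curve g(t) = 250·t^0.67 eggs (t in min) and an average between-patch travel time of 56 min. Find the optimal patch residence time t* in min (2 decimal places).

113.70 min

Optimal t* satisfies g'(t*) = g(t*)/(T + t*).
g'(t) = 0.67·250·t^-0.33. Setting 0.67·250·t^-0.33 = 250·t^0.67/(56+t) gives 0.67(56+t) = t, so 0.33·t = 0.67×56.
t* = 0.67×56/0.33 = 113.7 min.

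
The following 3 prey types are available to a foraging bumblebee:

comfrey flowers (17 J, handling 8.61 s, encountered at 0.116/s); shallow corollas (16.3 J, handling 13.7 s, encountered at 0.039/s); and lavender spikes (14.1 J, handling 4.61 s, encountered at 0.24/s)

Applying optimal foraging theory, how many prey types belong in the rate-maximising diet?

E/h in descending order: lavender spikes 3.06, comfrey flowers 1.97, shallow corollas 1.19 J/s. The optimal diet is the largest prefix of this list for which every included type satisfies E_i/h_i > R on the types above it.
Rate on top 1: 1.607. comfrey flowers: 1.97 > 1.607 → include.
Rate on top 2: 1.725. shallow corollas: 1.19 < 1.725 → exclude; stop.
Optimal diet: lavender spikes, comfrey flowers — 2 of 3 types.

2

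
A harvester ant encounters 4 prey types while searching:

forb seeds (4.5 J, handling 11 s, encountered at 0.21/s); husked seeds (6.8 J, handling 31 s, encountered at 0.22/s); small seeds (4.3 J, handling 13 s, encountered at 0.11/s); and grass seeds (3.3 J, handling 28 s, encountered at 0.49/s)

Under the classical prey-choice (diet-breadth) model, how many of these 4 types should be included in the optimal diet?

2

E/h in descending order: forb seeds 0.409, small seeds 0.331, husked seeds 0.219, grass seeds 0.118 J/s. The optimal diet is the largest prefix of this list for which every included type satisfies E_i/h_i > R on the types above it.
Rate on top 1: 0.2855. small seeds: 0.331 > 0.2855 → include.
Rate on top 2: 0.2992. husked seeds: 0.219 < 0.2992 → exclude; stop.
Optimal diet: forb seeds, small seeds — 2 of 4 types.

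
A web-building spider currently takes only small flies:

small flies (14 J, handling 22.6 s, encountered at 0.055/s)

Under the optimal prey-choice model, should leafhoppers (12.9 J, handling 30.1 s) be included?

Intake rate on the current diet: R = (0.055×14) / (1 + 0.055×22.6) = 0.77/2.243 = 0.3433 J/s.
Profitability of leafhoppers: 12.9/30.1 = 0.4286 J/s.
0.4286 > 0.3433, so adding leafhoppers raises the average — include it.

Yes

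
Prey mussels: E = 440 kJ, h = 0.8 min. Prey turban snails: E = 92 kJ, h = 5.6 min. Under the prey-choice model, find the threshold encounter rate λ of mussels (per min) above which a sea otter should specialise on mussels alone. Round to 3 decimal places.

The zero-one rule: include turban snails iff E₂/h₂ > λE₁/(1+λh₁). Equality gives the switch point.
λE₁h₂ = E₂ + λE₂h₁ ⇒ λ = E₂/(E₁h₂ − E₂h₁) = 92/(2464 − 73.6) = 0.03849 per min.

0.038 per min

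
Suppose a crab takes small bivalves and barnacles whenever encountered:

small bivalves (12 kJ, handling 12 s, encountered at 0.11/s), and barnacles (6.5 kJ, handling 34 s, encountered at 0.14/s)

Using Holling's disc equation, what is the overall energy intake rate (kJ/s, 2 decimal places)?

Energy encountered per unit search time: 0.11×12 + 0.14×6.5 = 2.23 kJ/s.
Handling time per unit search time: 0.11×12 + 0.14×34 = 6.08.
Rate = 2.23/(1 + 6.08) = 0.315 kJ/s.

0.31 kJ/s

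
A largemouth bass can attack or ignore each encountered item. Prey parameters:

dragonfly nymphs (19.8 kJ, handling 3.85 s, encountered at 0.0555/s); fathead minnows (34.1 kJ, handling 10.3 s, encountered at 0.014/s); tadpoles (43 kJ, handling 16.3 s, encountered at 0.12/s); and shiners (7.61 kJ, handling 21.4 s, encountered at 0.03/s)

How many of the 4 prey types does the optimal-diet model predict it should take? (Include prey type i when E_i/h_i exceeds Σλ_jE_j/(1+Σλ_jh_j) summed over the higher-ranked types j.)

3

Rank by E/h (kJ/s): dragonfly nymphs 5.14, fathead minnows 3.31, tadpoles 2.64, shiners 0.356. Include each in turn until the next type's E/h falls below the running intake rate.
Rate on top 1: 0.9054. fathead minnows: 3.31 > 0.9054 → include.
Rate on top 2: 1.161. tadpoles: 2.64 > 1.161 → include.
Rate on top 3: 2.033. shiners: 0.356 < 2.033 → exclude; stop.
Optimal diet: dragonfly nymphs, fathead minnows, tadpoles — 3 of 4 types.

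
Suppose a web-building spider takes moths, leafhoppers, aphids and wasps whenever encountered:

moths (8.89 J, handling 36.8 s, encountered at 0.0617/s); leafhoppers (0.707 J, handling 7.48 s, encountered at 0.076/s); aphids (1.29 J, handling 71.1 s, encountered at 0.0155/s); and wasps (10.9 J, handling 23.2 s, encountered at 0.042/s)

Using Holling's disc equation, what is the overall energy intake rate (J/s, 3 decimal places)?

R = (0.0617×8.89 + 0.076×0.707 + 0.0155×1.29 + 0.042×10.9) / (1 + 0.0617×36.8 + 0.076×7.48 + 0.0155×71.1 + 0.042×23.2) = 1.08/5.915 = 0.1826 J/s.

0.183 J/s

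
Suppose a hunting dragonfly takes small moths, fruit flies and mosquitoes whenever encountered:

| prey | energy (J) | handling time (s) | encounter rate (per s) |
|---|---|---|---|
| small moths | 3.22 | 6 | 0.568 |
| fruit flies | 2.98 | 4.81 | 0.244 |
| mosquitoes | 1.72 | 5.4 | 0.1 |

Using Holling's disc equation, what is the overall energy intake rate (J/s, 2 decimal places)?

0.45 J/s

Energy encountered per unit search time: 0.568×3.22 + 0.244×2.98 + 0.1×1.72 = 2.728 J/s.
Handling time per unit search time: 0.568×6 + 0.244×4.81 + 0.1×5.4 = 5.122.
Rate = 2.728/(1 + 5.122) = 0.4456 J/s.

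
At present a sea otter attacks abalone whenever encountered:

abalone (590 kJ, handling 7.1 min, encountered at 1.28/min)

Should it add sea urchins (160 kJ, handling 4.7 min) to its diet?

No

Current rate: (1.28×590)/(1 + 1.28×7.1) = 74.86 kJ/min.
sea urchins: E/h = 160/4.7 = 34.04 kJ/min.
Since 34.04 < R, time spent handling sea urchins is better spent searching.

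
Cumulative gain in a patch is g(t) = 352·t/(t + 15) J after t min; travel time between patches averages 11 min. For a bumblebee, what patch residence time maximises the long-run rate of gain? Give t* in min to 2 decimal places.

Optimal t* satisfies g'(t*) = g(t*)/(T + t*).
g'(t) = 352·15/(t + 15)². Setting 352·15/(t+15)² = 352t/[(t+15)(11+t)] gives 15(11+t) = t(t+15), so t² = 15×11 = 165.
t* = √165 = 12.85 min.

12.85 min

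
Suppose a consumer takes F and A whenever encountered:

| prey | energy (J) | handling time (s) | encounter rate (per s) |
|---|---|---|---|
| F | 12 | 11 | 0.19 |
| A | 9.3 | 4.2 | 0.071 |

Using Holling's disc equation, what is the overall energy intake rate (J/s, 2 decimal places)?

R = Σλ_iE_i / (1 + Σλ_ih_i)
Numerator: 0.19×12 + 0.071×9.3 = 2.94
Denominator: 1 + 0.19×11 + 0.071×4.2 = 3.388
R = 2.94/3.388 = 0.8678 J/s

0.87 J/s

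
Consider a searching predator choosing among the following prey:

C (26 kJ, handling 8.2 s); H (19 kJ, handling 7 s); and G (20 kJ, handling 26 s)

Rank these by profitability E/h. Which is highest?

C

In descending order of E/h:
C: 26/8.2 = 3.17 kJ/s
H: 19/7 = 2.71 kJ/s
G: 20/26 = 0.769 kJ/s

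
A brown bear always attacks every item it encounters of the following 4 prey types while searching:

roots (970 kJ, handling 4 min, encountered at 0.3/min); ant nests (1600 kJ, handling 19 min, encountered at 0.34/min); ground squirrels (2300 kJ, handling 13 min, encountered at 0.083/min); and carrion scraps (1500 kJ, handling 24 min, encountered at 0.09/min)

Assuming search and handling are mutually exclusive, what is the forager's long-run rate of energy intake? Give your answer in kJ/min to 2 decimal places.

R = (0.3×970 + 0.34×1600 + 0.083×2300 + 0.09×1500) / (1 + 0.3×4 + 0.34×19 + 0.083×13 + 0.09×24) = 1161/11.9 = 97.56 kJ/min.

97.56 kJ/min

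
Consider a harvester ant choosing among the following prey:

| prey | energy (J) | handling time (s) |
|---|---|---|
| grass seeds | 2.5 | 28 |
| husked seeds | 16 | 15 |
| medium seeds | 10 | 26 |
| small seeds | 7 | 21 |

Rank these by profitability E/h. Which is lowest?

grass seeds

Profitability E/h (J/s): grass seeds = 2.5/28 = 0.0893, husked seeds = 16/15 = 1.07, medium seeds = 10/26 = 0.385, small seeds = 7/21 = 0.333.
Ranked: husked seeds > medium seeds > small seeds > grass seeds.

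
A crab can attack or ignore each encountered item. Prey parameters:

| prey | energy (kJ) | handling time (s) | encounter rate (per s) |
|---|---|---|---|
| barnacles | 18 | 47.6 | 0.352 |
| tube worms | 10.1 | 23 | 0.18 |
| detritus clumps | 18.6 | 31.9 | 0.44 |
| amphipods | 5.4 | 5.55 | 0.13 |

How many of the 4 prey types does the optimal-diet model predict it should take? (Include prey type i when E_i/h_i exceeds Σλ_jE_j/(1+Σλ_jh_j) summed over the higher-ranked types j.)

2

E/h in descending order: amphipods 0.973, detritus clumps 0.583, tube worms 0.439, barnacles 0.378 kJ/s. The optimal diet is the largest prefix of this list for which every included type satisfies E_i/h_i > R on the types above it.
Rate on top 1: 0.4078. detritus clumps: 0.583 > 0.4078 → include.
Rate on top 2: 0.5639. tube worms: 0.439 < 0.5639 → exclude; stop.
Optimal diet: amphipods, detritus clumps — 2 of 4 types.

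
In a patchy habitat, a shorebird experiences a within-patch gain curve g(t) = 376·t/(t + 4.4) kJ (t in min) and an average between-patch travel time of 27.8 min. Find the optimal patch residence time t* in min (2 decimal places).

Optimal t* satisfies g'(t*) = g(t*)/(T + t*).
g'(t) = 376·4.4/(t + 4.4)². Setting 376·4.4/(t+4.4)² = 376t/[(t+4.4)(27.8+t)] gives 4.4(27.8+t) = t(t+4.4), so t² = 4.4×27.8 = 122.3.
t* = √122.3 = 11.06 min.

11.06 min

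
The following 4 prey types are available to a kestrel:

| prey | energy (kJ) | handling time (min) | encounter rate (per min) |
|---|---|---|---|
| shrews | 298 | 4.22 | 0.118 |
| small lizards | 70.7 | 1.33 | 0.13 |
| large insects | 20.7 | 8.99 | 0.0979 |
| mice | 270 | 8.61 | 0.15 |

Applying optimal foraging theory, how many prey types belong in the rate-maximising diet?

Rank by E/h (kJ/min): shrews 70.6, small lizards 53.2, mice 31.4, large insects 2.3. Include each in turn until the next type's E/h falls below the running intake rate.
Rate on top 1: 23.47. small lizards: 53.2 > 23.47 → include.
Rate on top 2: 26.55. mice: 31.4 > 26.55 → include.
Rate on top 3: 28.64. large insects: 2.3 < 28.64 → exclude; stop.
Optimal diet: shrews, small lizards, mice — 3 of 4 types.

3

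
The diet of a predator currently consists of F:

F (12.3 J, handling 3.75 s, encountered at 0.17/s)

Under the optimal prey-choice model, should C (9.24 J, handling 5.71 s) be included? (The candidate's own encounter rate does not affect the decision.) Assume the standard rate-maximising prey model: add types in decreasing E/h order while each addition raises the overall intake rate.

Current rate: (0.17×12.3)/(1 + 0.17×3.75) = 1.277 J/s.
Profitability of C: 9.24/5.71 = 1.618 J/s.
1.618 > 1.277, so adding C raises the average — include it.

Yes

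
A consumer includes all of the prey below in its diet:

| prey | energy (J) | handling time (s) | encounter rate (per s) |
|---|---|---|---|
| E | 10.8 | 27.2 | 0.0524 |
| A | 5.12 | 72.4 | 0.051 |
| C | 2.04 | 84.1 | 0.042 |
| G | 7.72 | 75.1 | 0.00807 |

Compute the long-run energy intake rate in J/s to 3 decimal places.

R = (0.0524×10.8 + 0.051×5.12 + 0.042×2.04 + 0.00807×7.72) / (1 + 0.0524×27.2 + 0.051×72.4 + 0.042×84.1 + 0.00807×75.1) = 0.975/10.26 = 0.09507 J/s.

0.095 J/s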